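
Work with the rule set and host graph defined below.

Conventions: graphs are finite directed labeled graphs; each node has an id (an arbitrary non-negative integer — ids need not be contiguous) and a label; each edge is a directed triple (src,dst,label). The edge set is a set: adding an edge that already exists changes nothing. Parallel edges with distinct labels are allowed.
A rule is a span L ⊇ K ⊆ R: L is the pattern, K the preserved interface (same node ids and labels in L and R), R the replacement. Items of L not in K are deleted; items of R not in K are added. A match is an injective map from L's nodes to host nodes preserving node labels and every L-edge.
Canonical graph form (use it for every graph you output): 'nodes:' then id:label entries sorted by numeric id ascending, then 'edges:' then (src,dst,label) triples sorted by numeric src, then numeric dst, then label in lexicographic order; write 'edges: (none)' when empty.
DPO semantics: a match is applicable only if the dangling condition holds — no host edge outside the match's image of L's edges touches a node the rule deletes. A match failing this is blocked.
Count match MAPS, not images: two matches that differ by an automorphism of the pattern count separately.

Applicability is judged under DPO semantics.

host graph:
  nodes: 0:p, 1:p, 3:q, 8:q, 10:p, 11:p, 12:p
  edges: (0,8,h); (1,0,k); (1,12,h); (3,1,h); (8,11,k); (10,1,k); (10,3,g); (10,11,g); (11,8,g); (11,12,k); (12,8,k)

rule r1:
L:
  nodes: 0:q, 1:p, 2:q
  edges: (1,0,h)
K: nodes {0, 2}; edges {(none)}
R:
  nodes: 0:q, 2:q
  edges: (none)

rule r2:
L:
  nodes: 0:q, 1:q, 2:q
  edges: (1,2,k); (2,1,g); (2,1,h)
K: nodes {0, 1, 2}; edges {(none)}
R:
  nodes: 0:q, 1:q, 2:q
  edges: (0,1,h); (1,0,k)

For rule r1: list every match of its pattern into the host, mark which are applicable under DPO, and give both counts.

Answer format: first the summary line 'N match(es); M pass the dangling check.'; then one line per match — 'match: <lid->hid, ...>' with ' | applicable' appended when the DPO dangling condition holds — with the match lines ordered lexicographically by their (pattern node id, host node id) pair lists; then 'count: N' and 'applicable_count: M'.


1 match(es); 0 pass the dangling check.
match: 0->8, 1->0, 2->3
count: 1
applicable_count: 0


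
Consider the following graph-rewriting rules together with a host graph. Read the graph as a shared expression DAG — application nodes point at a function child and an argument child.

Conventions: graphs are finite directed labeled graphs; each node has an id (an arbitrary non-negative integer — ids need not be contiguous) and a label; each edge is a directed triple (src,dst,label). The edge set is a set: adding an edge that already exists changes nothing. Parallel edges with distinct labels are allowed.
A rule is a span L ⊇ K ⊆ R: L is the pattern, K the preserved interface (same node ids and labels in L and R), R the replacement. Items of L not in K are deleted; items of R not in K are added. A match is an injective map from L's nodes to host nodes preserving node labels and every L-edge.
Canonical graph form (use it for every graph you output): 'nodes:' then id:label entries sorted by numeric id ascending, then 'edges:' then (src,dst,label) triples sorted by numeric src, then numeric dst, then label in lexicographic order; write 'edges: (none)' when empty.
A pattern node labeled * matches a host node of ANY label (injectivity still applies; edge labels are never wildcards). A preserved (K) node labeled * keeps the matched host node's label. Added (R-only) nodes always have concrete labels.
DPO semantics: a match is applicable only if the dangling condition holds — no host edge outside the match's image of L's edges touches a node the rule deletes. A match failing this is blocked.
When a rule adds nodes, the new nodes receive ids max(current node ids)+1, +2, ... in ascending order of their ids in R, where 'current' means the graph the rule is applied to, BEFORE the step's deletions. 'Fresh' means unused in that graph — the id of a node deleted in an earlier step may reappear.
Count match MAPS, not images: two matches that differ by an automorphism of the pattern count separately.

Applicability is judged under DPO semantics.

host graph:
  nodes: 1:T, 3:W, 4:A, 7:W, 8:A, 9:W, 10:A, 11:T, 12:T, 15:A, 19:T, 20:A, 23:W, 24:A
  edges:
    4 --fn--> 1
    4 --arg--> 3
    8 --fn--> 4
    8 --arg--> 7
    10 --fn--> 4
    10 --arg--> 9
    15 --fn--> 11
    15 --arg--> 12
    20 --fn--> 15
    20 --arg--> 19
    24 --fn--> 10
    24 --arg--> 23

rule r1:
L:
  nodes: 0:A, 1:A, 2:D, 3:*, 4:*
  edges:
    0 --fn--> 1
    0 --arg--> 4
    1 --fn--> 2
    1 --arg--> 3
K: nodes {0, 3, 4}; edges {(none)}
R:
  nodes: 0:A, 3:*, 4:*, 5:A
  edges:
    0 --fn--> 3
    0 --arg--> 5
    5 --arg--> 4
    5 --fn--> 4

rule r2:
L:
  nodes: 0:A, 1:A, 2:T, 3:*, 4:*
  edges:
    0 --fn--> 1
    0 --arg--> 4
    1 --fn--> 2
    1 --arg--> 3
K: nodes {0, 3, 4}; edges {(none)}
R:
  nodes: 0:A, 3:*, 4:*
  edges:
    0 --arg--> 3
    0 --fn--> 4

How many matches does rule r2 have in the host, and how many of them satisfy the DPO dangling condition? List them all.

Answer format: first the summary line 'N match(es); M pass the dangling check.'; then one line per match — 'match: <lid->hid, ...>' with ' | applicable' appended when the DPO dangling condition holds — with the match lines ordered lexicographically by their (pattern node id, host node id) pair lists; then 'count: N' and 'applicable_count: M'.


3 match(es); 1 pass the dangling check.
match: 0->8, 1->4, 2->1, 3->3, 4->7
match: 0->10, 1->4, 2->1, 3->3, 4->9
match: 0->20, 1->15, 2->11, 3->12, 4->19 | applicable
count: 3
applicable_count: 1


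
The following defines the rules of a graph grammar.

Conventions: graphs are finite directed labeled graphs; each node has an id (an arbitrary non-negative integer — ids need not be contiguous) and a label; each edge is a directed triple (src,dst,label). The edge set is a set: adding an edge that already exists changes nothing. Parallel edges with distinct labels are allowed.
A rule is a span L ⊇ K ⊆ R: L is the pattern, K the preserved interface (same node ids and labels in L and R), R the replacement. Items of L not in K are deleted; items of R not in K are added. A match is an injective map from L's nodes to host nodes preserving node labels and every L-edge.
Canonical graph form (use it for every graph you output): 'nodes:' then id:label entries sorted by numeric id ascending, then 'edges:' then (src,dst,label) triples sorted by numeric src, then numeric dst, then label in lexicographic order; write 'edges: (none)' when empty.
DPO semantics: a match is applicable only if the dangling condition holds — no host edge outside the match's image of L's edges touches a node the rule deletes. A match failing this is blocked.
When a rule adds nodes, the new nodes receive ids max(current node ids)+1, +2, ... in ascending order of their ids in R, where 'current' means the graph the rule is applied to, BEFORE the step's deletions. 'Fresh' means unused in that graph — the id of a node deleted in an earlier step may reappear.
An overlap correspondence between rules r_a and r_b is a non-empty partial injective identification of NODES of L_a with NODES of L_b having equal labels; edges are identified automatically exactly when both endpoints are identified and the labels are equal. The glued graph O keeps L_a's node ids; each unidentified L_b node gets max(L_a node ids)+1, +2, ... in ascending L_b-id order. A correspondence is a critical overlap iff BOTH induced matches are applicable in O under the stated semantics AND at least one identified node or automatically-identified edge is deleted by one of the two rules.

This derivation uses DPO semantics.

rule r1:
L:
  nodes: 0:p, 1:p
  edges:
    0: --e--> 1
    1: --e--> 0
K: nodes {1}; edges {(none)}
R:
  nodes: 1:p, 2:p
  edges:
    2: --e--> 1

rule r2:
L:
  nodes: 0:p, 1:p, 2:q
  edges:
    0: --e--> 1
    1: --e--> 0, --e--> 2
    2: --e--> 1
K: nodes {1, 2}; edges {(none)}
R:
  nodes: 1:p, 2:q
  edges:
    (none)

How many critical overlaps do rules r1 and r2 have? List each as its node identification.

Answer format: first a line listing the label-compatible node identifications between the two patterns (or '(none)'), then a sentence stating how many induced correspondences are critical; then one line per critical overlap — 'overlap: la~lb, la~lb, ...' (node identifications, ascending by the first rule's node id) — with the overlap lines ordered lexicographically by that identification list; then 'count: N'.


label-compatible node identifications between L(r1) and L(r2): 0~0, 0~1, 1~0, 1~1
1 of the induced correspondences is a critical overlap of r1 and r2.
overlap: 0~0, 1~1
count: 1


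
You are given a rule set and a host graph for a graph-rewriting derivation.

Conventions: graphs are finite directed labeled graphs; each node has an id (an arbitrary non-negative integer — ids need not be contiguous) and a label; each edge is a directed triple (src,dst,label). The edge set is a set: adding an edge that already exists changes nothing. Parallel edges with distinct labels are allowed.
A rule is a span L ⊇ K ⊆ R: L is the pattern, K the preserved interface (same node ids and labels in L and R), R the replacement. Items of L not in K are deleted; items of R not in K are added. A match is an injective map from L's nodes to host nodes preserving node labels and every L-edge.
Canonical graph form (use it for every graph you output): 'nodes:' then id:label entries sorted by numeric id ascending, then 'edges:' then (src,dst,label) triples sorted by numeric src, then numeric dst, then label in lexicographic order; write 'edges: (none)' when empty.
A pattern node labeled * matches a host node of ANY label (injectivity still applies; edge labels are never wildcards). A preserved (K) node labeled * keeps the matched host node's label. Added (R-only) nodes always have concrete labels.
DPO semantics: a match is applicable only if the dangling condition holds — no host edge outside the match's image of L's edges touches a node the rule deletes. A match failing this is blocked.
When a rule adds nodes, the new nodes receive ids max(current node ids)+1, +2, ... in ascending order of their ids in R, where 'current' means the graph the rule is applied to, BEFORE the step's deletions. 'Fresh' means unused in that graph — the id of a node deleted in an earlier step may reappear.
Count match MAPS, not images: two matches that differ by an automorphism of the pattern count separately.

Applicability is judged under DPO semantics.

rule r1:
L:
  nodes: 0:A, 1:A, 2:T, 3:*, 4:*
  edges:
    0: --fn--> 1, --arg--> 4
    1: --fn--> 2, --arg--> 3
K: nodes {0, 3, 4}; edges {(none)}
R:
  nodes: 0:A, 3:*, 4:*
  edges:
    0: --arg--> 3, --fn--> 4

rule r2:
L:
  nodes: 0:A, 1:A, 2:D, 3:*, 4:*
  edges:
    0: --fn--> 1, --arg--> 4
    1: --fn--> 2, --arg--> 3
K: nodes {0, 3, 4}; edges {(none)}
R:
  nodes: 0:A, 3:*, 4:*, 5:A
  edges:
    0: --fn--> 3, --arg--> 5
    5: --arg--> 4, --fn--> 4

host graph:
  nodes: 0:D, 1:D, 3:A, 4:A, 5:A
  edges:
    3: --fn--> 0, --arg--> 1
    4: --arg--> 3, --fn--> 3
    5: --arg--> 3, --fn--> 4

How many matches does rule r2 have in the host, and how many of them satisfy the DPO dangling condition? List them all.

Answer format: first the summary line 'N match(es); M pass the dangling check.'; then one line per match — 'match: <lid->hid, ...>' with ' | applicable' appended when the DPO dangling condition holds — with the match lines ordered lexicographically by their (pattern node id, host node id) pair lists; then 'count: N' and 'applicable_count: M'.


0 match(es); 0 pass the dangling check.
count: 0
applicable_count: 0


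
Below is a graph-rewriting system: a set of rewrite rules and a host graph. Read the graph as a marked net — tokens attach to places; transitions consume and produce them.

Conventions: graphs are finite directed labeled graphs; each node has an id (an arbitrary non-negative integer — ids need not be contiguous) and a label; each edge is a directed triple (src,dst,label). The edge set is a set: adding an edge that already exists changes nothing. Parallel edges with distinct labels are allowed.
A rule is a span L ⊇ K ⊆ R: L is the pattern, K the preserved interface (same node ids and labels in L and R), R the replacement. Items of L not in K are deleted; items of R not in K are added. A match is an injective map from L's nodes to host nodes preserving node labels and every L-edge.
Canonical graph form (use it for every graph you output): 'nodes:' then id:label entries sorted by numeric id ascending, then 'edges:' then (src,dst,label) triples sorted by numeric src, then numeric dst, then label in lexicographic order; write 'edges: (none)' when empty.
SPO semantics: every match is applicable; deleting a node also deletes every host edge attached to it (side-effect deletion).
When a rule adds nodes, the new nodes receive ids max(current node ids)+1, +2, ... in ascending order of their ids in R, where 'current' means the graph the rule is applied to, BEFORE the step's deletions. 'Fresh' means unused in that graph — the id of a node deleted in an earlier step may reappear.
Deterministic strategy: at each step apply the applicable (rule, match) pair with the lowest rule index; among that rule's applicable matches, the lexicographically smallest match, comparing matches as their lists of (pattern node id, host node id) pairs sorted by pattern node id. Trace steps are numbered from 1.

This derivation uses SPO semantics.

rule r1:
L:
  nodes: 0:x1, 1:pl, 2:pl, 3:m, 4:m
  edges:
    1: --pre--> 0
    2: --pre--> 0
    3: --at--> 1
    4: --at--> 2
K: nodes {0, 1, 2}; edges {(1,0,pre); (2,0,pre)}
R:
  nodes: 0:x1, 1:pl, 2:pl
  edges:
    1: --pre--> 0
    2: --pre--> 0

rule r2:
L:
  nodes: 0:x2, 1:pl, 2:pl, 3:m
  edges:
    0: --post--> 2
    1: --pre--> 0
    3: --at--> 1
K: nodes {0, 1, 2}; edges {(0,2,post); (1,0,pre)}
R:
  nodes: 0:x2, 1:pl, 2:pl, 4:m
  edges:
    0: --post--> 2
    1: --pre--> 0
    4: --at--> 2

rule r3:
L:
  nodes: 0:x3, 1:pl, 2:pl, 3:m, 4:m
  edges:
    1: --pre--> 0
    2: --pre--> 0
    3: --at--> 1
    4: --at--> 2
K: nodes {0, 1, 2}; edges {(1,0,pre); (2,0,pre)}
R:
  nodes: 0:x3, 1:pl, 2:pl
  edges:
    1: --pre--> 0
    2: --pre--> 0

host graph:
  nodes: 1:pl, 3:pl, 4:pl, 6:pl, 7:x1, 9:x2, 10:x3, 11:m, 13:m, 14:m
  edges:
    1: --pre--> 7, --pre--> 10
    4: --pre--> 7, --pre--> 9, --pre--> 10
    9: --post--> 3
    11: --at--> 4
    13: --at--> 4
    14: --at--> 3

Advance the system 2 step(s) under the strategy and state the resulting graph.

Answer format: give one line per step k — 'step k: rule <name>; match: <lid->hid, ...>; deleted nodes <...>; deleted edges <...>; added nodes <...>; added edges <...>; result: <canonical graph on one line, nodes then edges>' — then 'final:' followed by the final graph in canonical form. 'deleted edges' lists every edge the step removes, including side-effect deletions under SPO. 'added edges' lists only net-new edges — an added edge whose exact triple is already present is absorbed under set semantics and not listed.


step 1: rule r2; match: 0->9, 1->4, 2->3, 3->11; deleted nodes 11; deleted edges (11,4,at); added nodes 15; added edges (15,3,at); result: nodes: 1:pl, 3:pl, 4:pl, 6:pl, 7:x1, 9:x2, 10:x3, 13:m, 14:m, 15:m edges: (1,7,pre); (1,10,pre); (4,7,pre); (4,9,pre); (4,10,pre); (9,3,post); (13,4,at); (14,3,at); (15,3,at)
step 2: rule r2; match: 0->9, 1->4, 2->3, 3->13; deleted nodes 13; deleted edges (13,4,at); added nodes 16; added edges (16,3,at); result: nodes: 1:pl, 3:pl, 4:pl, 6:pl, 7:x1, 9:x2, 10:x3, 14:m, 15:m, 16:m edges: (1,7,pre); (1,10,pre); (4,7,pre); (4,9,pre); (4,10,pre); (9,3,post); (14,3,at); (15,3,at); (16,3,at)
final:
nodes: 1:pl, 3:pl, 4:pl, 6:pl, 7:x1, 9:x2, 10:x3, 14:m, 15:m, 16:m
edges: (1,7,pre); (1,10,pre); (4,7,pre); (4,9,pre); (4,10,pre); (9,3,post); (14,3,at); (15,3,at); (16,3,at)


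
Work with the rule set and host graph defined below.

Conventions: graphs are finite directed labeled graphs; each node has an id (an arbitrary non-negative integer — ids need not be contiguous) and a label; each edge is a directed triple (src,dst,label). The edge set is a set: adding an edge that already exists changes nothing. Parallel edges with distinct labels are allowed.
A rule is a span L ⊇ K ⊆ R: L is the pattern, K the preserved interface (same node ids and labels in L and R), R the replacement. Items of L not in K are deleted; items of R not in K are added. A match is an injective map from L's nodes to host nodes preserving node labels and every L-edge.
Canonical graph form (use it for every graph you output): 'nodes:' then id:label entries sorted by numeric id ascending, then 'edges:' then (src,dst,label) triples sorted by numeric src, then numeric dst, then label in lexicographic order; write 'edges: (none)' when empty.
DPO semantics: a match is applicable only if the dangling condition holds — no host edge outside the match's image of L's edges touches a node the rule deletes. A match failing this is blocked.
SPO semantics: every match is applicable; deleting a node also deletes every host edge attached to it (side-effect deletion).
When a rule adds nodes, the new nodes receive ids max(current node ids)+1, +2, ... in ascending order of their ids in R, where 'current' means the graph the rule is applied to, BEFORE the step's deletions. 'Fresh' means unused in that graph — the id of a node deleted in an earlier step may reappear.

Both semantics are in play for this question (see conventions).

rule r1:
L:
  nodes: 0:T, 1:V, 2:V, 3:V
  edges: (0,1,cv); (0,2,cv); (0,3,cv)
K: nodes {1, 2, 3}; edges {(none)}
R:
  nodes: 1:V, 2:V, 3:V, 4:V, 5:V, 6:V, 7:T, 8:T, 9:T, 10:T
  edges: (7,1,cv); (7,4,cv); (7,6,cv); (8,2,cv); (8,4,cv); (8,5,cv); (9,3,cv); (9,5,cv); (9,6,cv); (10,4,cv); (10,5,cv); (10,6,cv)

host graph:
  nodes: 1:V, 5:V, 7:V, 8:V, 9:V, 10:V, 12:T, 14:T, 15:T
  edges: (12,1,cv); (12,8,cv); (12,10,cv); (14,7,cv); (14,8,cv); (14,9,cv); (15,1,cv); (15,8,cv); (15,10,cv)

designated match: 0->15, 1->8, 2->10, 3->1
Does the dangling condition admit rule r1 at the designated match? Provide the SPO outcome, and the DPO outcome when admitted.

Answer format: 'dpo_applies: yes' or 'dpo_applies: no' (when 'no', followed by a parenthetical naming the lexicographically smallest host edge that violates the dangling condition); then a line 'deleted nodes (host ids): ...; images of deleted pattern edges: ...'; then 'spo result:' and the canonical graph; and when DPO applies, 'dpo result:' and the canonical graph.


dpo_applies: yes
deleted nodes (host ids): 15; images of deleted pattern edges: (15,1,cv); (15,8,cv); (15,10,cv)
spo result:
nodes: 1:V, 5:V, 7:V, 8:V, 9:V, 10:V, 12:T, 14:T, 16:V, 17:V, 18:V, 19:T, 20:T, 21:T, 22:T
edges: (12,1,cv); (12,8,cv); (12,10,cv); (14,7,cv); (14,8,cv); (14,9,cv); (19,8,cv); (19,16,cv); (19,18,cv); (20,10,cv); (20,16,cv); (20,17,cv); (21,1,cv); (21,17,cv); (21,18,cv); (22,16,cv); (22,17,cv); (22,18,cv)
dpo result:
nodes: 1:V, 5:V, 7:V, 8:V, 9:V, 10:V, 12:T, 14:T, 16:V, 17:V, 18:V, 19:T, 20:T, 21:T, 22:T
edges: (12,1,cv); (12,8,cv); (12,10,cv); (14,7,cv); (14,8,cv); (14,9,cv); (19,8,cv); (19,16,cv); (19,18,cv); (20,10,cv); (20,16,cv); (20,17,cv); (21,1,cv); (21,17,cv); (21,18,cv); (22,16,cv); (22,17,cv); (22,18,cv)


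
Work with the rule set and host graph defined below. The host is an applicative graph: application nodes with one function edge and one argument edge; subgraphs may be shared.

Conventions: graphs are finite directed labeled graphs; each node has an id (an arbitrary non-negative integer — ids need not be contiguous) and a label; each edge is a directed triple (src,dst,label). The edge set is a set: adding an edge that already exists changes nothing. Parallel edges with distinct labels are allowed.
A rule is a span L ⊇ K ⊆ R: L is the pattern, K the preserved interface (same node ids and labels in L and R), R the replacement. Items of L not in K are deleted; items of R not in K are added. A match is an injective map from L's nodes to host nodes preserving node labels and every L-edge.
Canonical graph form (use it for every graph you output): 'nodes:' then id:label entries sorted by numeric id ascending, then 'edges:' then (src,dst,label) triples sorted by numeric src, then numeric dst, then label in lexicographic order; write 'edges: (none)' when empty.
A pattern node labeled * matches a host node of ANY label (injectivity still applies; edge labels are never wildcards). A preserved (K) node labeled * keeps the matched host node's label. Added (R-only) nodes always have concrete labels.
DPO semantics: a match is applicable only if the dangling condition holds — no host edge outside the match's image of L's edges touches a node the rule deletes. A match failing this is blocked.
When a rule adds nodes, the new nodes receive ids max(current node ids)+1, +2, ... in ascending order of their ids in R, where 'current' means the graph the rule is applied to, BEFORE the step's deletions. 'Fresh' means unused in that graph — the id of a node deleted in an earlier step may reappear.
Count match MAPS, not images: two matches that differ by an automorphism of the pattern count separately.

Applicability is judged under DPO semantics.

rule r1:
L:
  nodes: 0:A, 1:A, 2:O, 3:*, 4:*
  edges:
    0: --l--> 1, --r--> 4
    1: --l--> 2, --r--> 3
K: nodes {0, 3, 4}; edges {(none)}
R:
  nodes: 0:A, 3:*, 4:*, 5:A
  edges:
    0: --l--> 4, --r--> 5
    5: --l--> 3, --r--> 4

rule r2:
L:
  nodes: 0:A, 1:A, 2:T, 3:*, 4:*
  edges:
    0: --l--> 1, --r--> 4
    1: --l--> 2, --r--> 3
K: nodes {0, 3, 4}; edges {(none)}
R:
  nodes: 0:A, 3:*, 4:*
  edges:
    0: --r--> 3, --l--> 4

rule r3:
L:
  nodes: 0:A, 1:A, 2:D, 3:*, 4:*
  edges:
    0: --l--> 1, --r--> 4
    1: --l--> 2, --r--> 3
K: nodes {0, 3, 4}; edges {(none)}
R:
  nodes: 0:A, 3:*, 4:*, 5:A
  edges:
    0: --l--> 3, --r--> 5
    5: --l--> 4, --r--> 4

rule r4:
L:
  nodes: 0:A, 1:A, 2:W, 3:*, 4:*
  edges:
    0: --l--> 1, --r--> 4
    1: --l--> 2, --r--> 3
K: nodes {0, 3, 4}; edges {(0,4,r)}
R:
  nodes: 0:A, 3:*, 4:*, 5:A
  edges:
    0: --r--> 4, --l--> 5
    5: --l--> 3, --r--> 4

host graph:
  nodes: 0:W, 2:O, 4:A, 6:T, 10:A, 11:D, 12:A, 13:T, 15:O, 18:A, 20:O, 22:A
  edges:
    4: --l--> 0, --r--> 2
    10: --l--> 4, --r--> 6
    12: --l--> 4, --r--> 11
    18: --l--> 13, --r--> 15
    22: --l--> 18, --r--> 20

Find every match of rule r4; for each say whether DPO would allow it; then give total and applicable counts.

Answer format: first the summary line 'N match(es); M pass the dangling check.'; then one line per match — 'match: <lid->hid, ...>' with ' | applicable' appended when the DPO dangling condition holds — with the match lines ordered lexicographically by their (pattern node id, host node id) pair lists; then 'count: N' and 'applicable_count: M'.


2 match(es); 0 pass the dangling check.
match: 0->10, 1->4, 2->0, 3->2, 4->6
match: 0->12, 1->4, 2->0, 3->2, 4->11
count: 2
applicable_count: 0


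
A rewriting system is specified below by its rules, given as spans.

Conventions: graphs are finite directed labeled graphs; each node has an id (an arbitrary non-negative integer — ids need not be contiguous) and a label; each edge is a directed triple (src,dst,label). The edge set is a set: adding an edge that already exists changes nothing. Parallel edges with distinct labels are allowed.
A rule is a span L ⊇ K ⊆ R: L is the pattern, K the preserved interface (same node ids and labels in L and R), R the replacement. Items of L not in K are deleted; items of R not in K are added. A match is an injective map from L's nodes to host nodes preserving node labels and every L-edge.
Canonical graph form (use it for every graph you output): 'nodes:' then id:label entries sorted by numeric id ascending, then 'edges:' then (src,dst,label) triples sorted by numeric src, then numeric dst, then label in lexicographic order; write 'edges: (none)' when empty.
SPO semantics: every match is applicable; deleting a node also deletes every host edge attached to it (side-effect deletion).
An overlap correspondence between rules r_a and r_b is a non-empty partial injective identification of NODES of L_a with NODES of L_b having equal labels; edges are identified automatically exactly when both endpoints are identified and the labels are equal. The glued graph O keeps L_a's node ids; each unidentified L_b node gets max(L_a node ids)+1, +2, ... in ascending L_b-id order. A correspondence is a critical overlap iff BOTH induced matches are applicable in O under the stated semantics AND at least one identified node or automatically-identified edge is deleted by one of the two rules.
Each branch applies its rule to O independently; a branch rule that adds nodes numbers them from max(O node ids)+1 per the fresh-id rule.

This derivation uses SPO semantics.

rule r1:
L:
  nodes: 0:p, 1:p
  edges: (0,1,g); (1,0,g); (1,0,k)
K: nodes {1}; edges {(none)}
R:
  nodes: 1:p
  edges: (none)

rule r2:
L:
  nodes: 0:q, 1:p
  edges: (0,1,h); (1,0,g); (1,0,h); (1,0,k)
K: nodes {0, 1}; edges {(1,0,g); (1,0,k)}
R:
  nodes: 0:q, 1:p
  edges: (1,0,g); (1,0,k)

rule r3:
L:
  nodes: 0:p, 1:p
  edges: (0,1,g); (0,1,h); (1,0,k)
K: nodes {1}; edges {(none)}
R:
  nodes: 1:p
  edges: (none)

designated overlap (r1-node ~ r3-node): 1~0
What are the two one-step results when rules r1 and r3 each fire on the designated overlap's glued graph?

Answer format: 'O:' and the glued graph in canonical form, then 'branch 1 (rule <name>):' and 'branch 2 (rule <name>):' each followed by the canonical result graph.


O:
nodes: 0:p, 1:p, 2:p
edges: (0,1,g); (1,0,g); (1,0,k); (1,2,g); (1,2,h); (2,1,k)
branch 1 (rule r1):
nodes: 1:p, 2:p
edges: (1,2,g); (1,2,h); (2,1,k)
branch 2 (rule r3):
nodes: 0:p, 2:p
edges: (none)


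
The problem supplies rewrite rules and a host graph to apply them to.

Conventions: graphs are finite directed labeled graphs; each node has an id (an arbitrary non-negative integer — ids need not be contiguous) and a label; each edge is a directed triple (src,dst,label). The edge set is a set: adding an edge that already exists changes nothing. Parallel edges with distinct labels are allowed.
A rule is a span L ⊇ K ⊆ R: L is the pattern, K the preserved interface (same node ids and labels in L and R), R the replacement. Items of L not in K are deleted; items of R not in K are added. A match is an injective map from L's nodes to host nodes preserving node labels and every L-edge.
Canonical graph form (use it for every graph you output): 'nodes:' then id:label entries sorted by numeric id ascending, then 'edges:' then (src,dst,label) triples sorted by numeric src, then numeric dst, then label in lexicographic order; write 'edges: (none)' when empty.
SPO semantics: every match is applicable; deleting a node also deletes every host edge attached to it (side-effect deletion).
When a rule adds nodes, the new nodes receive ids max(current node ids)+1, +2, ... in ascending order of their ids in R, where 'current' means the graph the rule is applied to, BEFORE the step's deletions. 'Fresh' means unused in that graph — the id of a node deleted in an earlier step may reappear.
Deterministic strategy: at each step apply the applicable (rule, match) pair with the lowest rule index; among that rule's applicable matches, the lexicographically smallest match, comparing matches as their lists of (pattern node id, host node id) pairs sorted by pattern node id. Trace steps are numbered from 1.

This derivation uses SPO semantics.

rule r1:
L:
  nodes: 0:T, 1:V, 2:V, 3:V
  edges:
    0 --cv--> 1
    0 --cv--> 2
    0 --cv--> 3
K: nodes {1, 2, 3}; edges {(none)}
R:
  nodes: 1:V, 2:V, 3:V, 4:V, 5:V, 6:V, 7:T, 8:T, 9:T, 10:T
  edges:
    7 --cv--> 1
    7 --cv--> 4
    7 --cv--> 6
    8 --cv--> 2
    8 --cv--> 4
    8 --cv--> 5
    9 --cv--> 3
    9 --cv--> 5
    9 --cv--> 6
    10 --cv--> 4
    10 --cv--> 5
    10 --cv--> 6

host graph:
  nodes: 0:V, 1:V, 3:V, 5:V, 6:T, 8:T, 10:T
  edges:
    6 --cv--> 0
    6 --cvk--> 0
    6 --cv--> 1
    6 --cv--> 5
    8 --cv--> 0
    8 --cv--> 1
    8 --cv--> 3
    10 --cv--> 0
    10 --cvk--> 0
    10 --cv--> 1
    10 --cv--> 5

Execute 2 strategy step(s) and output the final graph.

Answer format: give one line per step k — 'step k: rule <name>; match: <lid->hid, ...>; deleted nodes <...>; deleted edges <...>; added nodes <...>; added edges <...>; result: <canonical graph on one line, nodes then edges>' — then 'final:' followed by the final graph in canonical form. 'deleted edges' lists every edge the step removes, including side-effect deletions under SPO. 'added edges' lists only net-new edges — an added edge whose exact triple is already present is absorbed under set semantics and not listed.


step 1: rule r1; match: 0->6, 1->0, 2->1, 3->5; deleted nodes 6; deleted edges (6,0,cv); (6,0,cvk); (6,1,cv); (6,5,cv); added nodes 11, 12, 13, 14, 15, 16, 17; added edges (14,0,cv); (14,11,cv); (14,13,cv); (15,1,cv); (15,11,cv); (15,12,cv); (16,5,cv); (16,12,cv); (16,13,cv); (17,11,cv); (17,12,cv); (17,13,cv); result: nodes: 0:V, 1:V, 3:V, 5:V, 8:T, 10:T, 11:V, 12:V, 13:V, 14:T, 15:T, 16:T, 17:T edges: (8,0,cv); (8,1,cv); (8,3,cv); (10,0,cv); (10,0,cvk); (10,1,cv); (10,5,cv); (14,0,cv); (14,11,cv); (14,13,cv); (15,1,cv); (15,11,cv); (15,12,cv); (16,5,cv); (16,12,cv); (16,13,cv); (17,11,cv); (17,12,cv); (17,13,cv)
step 2: rule r1; match: 0->8, 1->0, 2->1, 3->3; deleted nodes 8; deleted edges (8,0,cv); (8,1,cv); (8,3,cv); added nodes 18, 19, 20, 21, 22, 23, 24; added edges (21,0,cv); (21,18,cv); (21,20,cv); (22,1,cv); (22,18,cv); (22,19,cv); (23,3,cv); (23,19,cv); (23,20,cv); (24,18,cv); (24,19,cv); (24,20,cv); result: nodes: 0:V, 1:V, 3:V, 5:V, 10:T, 11:V, 12:V, 13:V, 14:T, 15:T, 16:T, 17:T, 18:V, 19:V, 20:V, 21:T, 22:T, 23:T, 24:T edges: (10,0,cv); (10,0,cvk); (10,1,cv); (10,5,cv); (14,0,cv); (14,11,cv); (14,13,cv); (15,1,cv); (15,11,cv); (15,12,cv); (16,5,cv); (16,12,cv); (16,13,cv); (17,11,cv); (17,12,cv); (17,13,cv); (21,0,cv); (21,18,cv); (21,20,cv); (22,1,cv); (22,18,cv); (22,19,cv); (23,3,cv); (23,19,cv); (23,20,cv); (24,18,cv); (24,19,cv); (24,20,cv)
final:
nodes: 0:V, 1:V, 3:V, 5:V, 10:T, 11:V, 12:V, 13:V, 14:T, 15:T, 16:T, 17:T, 18:V, 19:V, 20:V, 21:T, 22:T, 23:T, 24:T
edges: (10,0,cv); (10,0,cvk); (10,1,cv); (10,5,cv); (14,0,cv); (14,11,cv); (14,13,cv); (15,1,cv); (15,11,cv); (15,12,cv); (16,5,cv); (16,12,cv); (16,13,cv); (17,11,cv); (17,12,cv); (17,13,cv); (21,0,cv); (21,18,cv); (21,20,cv); (22,1,cv); (22,18,cv); (22,19,cv); (23,3,cv); (23,19,cv); (23,20,cv); (24,18,cv); (24,19,cv); (24,20,cv)


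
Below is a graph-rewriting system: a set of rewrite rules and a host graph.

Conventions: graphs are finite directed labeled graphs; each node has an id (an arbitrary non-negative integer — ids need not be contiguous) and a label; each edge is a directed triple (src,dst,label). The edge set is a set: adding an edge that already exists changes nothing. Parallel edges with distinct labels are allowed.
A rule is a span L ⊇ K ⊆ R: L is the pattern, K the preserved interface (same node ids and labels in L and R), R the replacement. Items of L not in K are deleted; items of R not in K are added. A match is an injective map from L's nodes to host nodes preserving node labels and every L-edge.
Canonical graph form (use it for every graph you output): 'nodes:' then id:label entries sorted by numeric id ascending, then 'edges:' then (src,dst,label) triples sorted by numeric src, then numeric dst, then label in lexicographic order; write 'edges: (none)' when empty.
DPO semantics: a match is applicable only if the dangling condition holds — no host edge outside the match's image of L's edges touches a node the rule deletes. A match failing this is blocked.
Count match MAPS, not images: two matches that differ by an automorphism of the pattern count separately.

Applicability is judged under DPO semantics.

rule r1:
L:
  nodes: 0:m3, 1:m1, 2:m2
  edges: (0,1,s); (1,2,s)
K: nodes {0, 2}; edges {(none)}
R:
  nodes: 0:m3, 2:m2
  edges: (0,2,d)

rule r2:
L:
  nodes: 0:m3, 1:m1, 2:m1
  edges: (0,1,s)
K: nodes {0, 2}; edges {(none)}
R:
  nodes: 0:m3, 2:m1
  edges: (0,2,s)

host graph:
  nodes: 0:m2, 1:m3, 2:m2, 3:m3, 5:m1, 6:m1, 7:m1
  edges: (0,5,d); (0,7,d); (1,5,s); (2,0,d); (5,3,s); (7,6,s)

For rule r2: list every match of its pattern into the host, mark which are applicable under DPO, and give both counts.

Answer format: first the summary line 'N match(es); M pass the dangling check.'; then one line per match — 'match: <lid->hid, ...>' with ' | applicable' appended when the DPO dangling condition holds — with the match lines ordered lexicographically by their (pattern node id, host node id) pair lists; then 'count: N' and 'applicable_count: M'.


2 match(es); 0 pass the dangling check.
match: 0->1, 1->5, 2->6
match: 0->1, 1->5, 2->7
count: 2
applicable_count: 0


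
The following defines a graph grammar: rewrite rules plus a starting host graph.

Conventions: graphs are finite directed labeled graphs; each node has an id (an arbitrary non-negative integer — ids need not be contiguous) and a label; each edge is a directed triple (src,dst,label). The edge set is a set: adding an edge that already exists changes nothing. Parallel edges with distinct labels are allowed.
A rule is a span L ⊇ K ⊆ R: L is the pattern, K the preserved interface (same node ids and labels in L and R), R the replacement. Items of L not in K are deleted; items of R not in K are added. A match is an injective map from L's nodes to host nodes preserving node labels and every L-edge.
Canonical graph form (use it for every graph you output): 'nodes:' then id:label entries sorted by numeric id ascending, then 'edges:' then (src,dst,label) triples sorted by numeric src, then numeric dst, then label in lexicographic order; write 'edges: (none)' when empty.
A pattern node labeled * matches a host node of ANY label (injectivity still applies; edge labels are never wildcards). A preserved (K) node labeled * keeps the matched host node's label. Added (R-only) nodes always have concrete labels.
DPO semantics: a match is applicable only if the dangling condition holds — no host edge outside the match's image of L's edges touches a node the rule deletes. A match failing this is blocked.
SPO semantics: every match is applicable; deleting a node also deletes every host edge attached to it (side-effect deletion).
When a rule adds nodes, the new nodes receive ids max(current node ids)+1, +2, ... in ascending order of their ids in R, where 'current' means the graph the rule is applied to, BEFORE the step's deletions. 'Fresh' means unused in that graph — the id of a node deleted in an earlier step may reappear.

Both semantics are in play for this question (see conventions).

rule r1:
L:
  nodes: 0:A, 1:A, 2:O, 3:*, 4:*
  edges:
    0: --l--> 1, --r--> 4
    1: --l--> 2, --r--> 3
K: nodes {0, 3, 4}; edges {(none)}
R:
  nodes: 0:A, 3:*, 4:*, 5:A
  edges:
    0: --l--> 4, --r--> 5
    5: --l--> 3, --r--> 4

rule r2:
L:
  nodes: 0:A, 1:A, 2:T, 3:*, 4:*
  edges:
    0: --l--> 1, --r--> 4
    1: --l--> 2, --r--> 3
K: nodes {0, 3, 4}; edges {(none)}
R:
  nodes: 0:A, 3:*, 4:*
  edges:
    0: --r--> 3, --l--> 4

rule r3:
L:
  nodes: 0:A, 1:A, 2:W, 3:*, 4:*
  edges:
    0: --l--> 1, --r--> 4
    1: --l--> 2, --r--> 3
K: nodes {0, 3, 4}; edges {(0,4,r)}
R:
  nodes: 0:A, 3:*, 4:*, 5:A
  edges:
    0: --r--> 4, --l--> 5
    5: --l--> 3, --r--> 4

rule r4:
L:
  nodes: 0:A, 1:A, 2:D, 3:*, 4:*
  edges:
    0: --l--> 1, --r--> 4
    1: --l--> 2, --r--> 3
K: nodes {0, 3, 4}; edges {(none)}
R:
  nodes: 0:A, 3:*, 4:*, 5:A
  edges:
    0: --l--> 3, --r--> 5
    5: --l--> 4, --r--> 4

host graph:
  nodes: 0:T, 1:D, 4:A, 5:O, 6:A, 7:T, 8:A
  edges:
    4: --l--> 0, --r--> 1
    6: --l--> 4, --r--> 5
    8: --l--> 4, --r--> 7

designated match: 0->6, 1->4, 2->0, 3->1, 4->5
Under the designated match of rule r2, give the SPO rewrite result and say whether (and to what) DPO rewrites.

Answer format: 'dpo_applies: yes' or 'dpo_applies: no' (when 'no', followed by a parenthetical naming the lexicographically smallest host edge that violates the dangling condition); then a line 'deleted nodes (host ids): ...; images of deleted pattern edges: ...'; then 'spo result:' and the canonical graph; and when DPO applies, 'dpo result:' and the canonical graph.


dpo_applies: no
(the rule deletes node 4, which keeps host edge (8,4,l) outside the match image — the dangling condition fails, DPO blocks; SPO proceeds and side-deletes such edges)
deleted nodes (host ids): 0, 4; images of deleted pattern edges: (4,0,l); (4,1,r); (6,4,l); (6,5,r)
spo result:
nodes: 1:D, 5:O, 6:A, 7:T, 8:A
edges: (6,1,r); (6,5,l); (8,7,r)


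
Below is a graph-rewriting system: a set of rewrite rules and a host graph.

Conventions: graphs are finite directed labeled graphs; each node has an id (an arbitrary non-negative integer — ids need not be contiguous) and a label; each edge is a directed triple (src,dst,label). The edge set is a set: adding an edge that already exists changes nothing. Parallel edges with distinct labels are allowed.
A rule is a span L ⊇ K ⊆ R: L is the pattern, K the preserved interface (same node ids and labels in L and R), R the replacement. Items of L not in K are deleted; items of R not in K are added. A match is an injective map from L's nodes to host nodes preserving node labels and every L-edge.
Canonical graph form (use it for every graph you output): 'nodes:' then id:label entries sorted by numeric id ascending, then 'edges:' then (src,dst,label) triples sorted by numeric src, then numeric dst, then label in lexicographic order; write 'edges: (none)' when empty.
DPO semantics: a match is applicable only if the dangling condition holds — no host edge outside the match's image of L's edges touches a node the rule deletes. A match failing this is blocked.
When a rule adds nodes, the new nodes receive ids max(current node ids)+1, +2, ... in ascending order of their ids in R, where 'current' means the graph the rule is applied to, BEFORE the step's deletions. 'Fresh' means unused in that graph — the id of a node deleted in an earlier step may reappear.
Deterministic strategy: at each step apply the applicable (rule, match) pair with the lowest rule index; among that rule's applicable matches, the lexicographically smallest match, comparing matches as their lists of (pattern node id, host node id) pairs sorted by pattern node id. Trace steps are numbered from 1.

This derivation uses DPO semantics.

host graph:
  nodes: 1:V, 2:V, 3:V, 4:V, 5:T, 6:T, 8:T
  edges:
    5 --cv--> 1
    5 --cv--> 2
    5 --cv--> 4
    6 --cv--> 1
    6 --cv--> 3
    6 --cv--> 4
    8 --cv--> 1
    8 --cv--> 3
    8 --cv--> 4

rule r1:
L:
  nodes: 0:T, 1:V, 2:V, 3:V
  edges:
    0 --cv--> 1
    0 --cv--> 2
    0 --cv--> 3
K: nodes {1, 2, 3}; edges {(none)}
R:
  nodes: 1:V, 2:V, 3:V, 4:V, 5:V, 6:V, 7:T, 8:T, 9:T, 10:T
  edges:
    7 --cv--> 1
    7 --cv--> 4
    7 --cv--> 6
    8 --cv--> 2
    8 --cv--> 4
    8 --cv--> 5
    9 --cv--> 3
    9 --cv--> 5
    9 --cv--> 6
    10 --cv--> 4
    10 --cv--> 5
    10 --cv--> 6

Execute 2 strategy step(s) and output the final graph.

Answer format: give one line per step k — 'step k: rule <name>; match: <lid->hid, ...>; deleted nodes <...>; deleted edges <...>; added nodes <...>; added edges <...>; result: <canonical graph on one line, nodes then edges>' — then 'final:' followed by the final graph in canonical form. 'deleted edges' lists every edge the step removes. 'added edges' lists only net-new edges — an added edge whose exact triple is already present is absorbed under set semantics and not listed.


step 1: rule r1; match: 0->5, 1->1, 2->2, 3->4; deleted nodes 5; deleted edges (5,1,cv); (5,2,cv); (5,4,cv); added nodes 9, 10, 11, 12, 13, 14, 15; added edges (12,1,cv); (12,9,cv); (12,11,cv); (13,2,cv); (13,9,cv); (13,10,cv); (14,4,cv); (14,10,cv); (14,11,cv); (15,9,cv); (15,10,cv); (15,11,cv); result: nodes: 1:V, 2:V, 3:V, 4:V, 6:T, 8:T, 9:V, 10:V, 11:V, 12:T, 13:T, 14:T, 15:T edges: (6,1,cv); (6,3,cv); (6,4,cv); (8,1,cv); (8,3,cv); (8,4,cv); (12,1,cv); (12,9,cv); (12,11,cv); (13,2,cv); (13,9,cv); (13,10,cv); (14,4,cv); (14,10,cv); (14,11,cv); (15,9,cv); (15,10,cv); (15,11,cv)
step 2: rule r1; match: 0->6, 1->1, 2->3, 3->4; deleted nodes 6; deleted edges (6,1,cv); (6,3,cv); (6,4,cv); added nodes 16, 17, 18, 19, 20, 21, 22; added edges (19,1,cv); (19,16,cv); (19,18,cv); (20,3,cv); (20,16,cv); (20,17,cv); (21,4,cv); (21,17,cv); (21,18,cv); (22,16,cv); (22,17,cv); (22,18,cv); result: nodes: 1:V, 2:V, 3:V, 4:V, 8:T, 9:V, 10:V, 11:V, 12:T, 13:T, 14:T, 15:T, 16:V, 17:V, 18:V, 19:T, 20:T, 21:T, 22:T edges: (8,1,cv); (8,3,cv); (8,4,cv); (12,1,cv); (12,9,cv); (12,11,cv); (13,2,cv); (13,9,cv); (13,10,cv); (14,4,cv); (14,10,cv); (14,11,cv); (15,9,cv); (15,10,cv); (15,11,cv); (19,1,cv); (19,16,cv); (19,18,cv); (20,3,cv); (20,16,cv); (20,17,cv); (21,4,cv); (21,17,cv); (21,18,cv); (22,16,cv); (22,17,cv); (22,18,cv)
final:
nodes: 1:V, 2:V, 3:V, 4:V, 8:T, 9:V, 10:V, 11:V, 12:T, 13:T, 14:T, 15:T, 16:V, 17:V, 18:V, 19:T, 20:T, 21:T, 22:T
edges: (8,1,cv); (8,3,cv); (8,4,cv); (12,1,cv); (12,9,cv); (12,11,cv); (13,2,cv); (13,9,cv); (13,10,cv); (14,4,cv); (14,10,cv); (14,11,cv); (15,9,cv); (15,10,cv); (15,11,cv); (19,1,cv); (19,16,cv); (19,18,cv); (20,3,cv); (20,16,cv); (20,17,cv); (21,4,cv); (21,17,cv); (21,18,cv); (22,16,cv); (22,17,cv); (22,18,cv)
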